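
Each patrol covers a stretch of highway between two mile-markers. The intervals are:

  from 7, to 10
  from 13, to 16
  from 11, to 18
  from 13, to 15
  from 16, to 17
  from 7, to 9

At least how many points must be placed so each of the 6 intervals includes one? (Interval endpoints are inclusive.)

Sort by right endpoint; whenever an interval is uncovered, place a point at its right end.
By right end: [7,9]  [7,10]  [13,15]  [13,16]  [16,17]  [11,18]
[7,9] uncovered → point at 9; [13,15] uncovered → point at 15; [16,17] uncovered → point at 17.
Points: 9, 15, 17 (3 total).

3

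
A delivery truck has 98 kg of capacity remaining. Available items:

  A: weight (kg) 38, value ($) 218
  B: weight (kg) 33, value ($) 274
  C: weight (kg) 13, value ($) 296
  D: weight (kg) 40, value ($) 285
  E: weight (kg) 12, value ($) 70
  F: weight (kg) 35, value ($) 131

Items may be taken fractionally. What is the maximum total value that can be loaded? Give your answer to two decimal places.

925.00

Greedy by value/weight ratio, highest first.
Ratios (sorted): C 22.77, B 8.30, D 7.12, E 5.83, A 5.74, F 3.74
take C (13 @ 296); take B (33 @ 274); take D (40 @ 285); take E (12 @ 70). Capacity used 98/98.
Total value = 925.00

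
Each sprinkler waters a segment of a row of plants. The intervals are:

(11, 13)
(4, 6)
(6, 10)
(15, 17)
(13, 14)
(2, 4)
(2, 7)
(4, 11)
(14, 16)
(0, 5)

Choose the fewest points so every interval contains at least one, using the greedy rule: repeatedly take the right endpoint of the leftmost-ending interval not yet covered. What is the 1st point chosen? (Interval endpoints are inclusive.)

By right end: [2,4]  [0,5]  [4,6]  [2,7]  [6,10]  [4,11]  [11,13]  [13,14]  [14,16]  [15,17]
[2,4] uncovered → point at 4; [6,10] uncovered → point at 10; [11,13] uncovered → point at 13; [14,16] uncovered → point at 16.
Points: 4, 10, 13, 16 (4 total).

4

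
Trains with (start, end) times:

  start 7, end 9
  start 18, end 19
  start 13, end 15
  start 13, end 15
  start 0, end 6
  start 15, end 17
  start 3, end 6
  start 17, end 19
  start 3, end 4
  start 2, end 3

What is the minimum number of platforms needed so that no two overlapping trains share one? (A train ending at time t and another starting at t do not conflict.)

The answer is the maximum number of intervals overlapping at any instant.
starts: [0, 2, 3, 3, 7, 13, 13, 15, 17, 18]
ends:   [3, 4, 6, 6, 9, 15, 15, 17, 19, 19]
s0→1 s2→2 e3→1 s3→2 s3→3  — peak 3.

3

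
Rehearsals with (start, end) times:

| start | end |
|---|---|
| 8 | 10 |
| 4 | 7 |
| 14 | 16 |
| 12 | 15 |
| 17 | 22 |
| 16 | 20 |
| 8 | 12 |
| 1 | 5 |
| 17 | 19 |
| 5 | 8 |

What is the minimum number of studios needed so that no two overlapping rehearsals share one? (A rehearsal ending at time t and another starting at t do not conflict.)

3

The answer is the maximum number of intervals overlapping at any instant.
starts: [1, 4, 5, 8, 8, 12, 14, 16, 17, 17]
ends:   [5, 7, 8, 10, 12, 15, 16, 19, 20, 22]
s1→1 s4→2 e5→1 s5→2 e7→1 e8→0 s8→1 s8→2 e10→1 e12→0 s12→1 s14→2 e15→1 e16→0 s16→1 s17→2 s17→3  — peak 3.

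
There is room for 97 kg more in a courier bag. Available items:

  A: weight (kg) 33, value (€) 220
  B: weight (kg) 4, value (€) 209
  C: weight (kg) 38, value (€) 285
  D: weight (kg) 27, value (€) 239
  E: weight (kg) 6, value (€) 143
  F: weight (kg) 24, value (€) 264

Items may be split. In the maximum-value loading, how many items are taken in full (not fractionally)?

4

Greedy by value/weight ratio, highest first.
Ratios (sorted): B 52.25, E 23.83, F 11.00, D 8.85, C 7.50, A 6.67
take B (4 @ 209); take E (6 @ 143); take F (24 @ 264); take D (27 @ 239); take 36/38 of C → 270.00. Capacity used 97/97.
4 item(s) taken whole; one partial (take 36/38 of C).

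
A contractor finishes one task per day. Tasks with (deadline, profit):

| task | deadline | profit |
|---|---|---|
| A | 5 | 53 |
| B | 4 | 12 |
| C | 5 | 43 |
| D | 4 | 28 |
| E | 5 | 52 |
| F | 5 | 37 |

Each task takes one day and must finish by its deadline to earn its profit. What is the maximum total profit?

213

Take jobs in profit order; each goes to the latest open slot no later than its deadline.
Profit order: A=53 E=52 C=43 F=37 D=28 B=12
Assign: A→slot 5, E→slot 4, C→slot 3, F→slot 2, D→slot 1, B skipped.
Slots: [1:D] [2:F] [3:C] [4:E] [5:A]
Profit = 28 + 37 + 43 + 52 + 53 = 213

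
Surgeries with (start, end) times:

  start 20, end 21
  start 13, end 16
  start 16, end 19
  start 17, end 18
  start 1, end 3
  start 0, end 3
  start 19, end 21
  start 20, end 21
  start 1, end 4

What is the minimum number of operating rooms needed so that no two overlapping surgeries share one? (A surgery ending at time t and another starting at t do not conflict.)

3

starts: [0, 1, 1, 13, 16, 17, 19, 20, 20]
ends:   [3, 3, 4, 16, 18, 19, 21, 21, 21]
s0→1 s1→2 s1→3  — peak 3.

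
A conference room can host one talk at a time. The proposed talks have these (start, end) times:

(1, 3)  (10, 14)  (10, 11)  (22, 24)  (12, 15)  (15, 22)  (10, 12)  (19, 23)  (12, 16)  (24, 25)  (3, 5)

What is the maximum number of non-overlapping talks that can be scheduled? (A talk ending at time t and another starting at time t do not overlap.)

7

Greedy by earliest finish: after sorting by end time, pick each interval compatible with the last pick.
By end time: (1,3), (3,5), (10,11), (10,12), (10,14), (12,15), (12,16), (15,22), (19,23), (22,24), (24,25).
Pick (1,3); next start ≥ 3 → (3,5); next start ≥ 5 → (10,11); next start ≥ 11 → (12,15); next start ≥ 15 → (15,22); next start ≥ 22 → (22,24); next start ≥ 24 → (24,25).
Selected 7 talks.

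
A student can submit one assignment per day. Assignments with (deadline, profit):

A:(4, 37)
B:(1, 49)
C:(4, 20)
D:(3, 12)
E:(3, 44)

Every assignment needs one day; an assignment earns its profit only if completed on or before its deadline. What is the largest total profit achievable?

150

Sort by profit descending; place each in the latest free slot ≤ its deadline.
By profit: B(d1,49), E(d3,44), A(d4,37), C(d4,20), D(d3,12)
B→slot 1; E→slot 3; A→slot 4; C→slot 2; D skipped.
Profit = 49 + 20 + 44 + 37 = 150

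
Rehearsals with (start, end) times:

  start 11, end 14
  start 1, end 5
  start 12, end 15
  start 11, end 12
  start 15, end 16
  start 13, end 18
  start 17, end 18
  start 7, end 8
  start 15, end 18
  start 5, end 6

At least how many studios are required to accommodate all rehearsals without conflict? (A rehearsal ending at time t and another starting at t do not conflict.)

3

Count concurrent intervals with a sweep; the peak is the room count.
Events (time:±→running): 1:+→1 5:-→0 5:+→1 6:-→0 7:+→1 8:-→0 11:+→1 11:+→2 12:-→1 12:+→2 13:+→3 … peak 3.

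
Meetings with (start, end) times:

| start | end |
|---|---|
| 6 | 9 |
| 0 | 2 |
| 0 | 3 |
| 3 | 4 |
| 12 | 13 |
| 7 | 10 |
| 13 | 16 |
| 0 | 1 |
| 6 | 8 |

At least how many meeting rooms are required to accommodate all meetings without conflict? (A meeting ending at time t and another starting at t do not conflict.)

3

The answer is the maximum number of intervals overlapping at any instant.
Events (time:±→running): 0:+→1 0:+→2 0:+→3 … peak 3.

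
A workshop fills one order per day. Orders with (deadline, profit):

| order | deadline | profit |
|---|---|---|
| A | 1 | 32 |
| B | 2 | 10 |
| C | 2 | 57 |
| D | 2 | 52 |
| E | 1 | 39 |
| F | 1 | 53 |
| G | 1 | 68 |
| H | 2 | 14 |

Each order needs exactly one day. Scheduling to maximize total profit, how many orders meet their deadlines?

2

By profit: G(d1,68), C(d2,57), F(d1,53), D(d2,52), E(d1,39), A(d1,32), H(d2,14), B(d2,10)
G→slot 1; C→slot 2; F skipped; D skipped; E skipped; A skipped; H skipped; B skipped.
2 of 8 scheduled.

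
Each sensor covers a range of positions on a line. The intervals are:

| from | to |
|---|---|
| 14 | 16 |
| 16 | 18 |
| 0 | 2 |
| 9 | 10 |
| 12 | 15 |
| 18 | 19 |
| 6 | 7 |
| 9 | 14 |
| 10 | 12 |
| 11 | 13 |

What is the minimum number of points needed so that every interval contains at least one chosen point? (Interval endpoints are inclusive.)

6

Process intervals by earliest right end; each time one isn't hit yet, stab at its right endpoint.
Sorted: [0,2] [6,7] [9,10] [10,12] [11,13] [9,14] [12,15] [14,16] [16,18] [18,19]
{[0,2]} hit by 2; {[6,7]} hit by 7; {[9,10],[10,12]} hit by 10; {[11,13],[9,14],[12,15]} hit by 13; {[14,16],[16,18]} hit by 16; {[18,19]} hit by 19.
Points: 2, 7, 10, 13, 16, 19 (6 total).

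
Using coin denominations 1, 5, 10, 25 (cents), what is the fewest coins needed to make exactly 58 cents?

Greedy: take as many of the largest coin as possible, then repeat with the remainder.
58 − 2×25→8 − 1×5→3 − 3×1→0
Total coins = 2 + 1 + 3 = 6

6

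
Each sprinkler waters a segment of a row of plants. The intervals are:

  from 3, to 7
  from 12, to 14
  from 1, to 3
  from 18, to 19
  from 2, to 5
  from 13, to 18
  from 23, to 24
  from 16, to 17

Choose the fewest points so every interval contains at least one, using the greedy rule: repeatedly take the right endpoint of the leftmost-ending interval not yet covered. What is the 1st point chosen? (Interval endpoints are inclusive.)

Sorted: [1,3] [2,5] [3,7] [12,14] [16,17] [13,18] [18,19] [23,24]
{[1,3],[2,5],[3,7]} hit by 3; {[12,14]} hit by 14; {[16,17],[13,18]} hit by 17; {[18,19]} hit by 19; {[23,24]} hit by 24.
Points: 3, 14, 17, 19, 24 (5 total).

3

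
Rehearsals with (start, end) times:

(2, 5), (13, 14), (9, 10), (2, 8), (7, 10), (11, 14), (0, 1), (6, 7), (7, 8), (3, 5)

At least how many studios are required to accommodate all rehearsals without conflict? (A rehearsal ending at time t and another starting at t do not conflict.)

3

The answer is the maximum number of intervals overlapping at any instant.
starts: [0, 2, 2, 3, 6, 7, 7, 9, 11, 13]
ends:   [1, 5, 5, 7, 8, 8, 10, 10, 14, 14]
s0→1 e1→0 s2→1 s2→2 s3→3  — peak 3.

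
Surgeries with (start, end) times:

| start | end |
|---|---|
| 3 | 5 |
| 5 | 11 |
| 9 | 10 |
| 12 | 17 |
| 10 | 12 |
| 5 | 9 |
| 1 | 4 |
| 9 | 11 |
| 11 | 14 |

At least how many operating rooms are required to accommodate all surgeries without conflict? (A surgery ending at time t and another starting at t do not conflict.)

The answer is the maximum number of intervals overlapping at any instant.
Events (time:±→running): 1:+→1 3:+→2 4:-→1 5:-→0 5:+→1 5:+→2 9:-→1 9:+→2 9:+→3 … peak 3.

3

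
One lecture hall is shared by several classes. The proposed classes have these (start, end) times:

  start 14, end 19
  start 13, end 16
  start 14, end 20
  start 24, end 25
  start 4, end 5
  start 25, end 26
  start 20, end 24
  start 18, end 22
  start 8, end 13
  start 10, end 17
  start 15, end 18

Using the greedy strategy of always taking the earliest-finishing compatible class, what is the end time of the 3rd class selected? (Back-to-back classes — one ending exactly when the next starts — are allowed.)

Order by finish time; keep every interval that doesn't clash with the previous kept one.
By end time: (4,5), (8,13), (13,16), (10,17), (15,18), (14,19), (14,20), (18,22), (20,24), (24,25), (25,26).
Pick (4,5); next start ≥ 5 → (8,13); next start ≥ 13 → (13,16); next start ≥ 16 → (18,22); next start ≥ 22 → (24,25); next start ≥ 25 → (25,26).
Selected: (4,5) (8,13) (13,16) (18,22) (24,25) (25,26)

16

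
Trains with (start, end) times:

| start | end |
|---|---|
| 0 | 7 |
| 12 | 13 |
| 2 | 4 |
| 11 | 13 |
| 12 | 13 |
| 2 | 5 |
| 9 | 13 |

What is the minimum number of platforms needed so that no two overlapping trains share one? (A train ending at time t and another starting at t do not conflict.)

4

Events (time:±→running): 0:+→1 2:+→2 2:+→3 4:-→2 5:-→1 7:-→0 9:+→1 11:+→2 12:+→3 12:+→4 … peak 4.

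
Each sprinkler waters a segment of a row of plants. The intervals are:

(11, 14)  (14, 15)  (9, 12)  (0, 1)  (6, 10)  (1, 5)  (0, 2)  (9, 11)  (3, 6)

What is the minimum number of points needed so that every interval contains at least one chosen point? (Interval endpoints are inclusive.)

4

Sorted: [0,1] [0,2] [1,5] [3,6] [6,10] [9,11] [9,12] [11,14] [14,15]
{[0,1],[0,2],[1,5]} hit by 1; {[3,6],[6,10]} hit by 6; {[9,11],[9,12],[11,14]} hit by 11; {[14,15]} hit by 15.
Points: 1, 6, 11, 15 (4 total).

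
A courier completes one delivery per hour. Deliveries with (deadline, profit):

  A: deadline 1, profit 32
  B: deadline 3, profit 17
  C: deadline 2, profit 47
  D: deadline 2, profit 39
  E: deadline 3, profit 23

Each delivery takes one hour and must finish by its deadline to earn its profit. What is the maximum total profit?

109

Profit order: C=47 D=39 A=32 E=23 B=17
Assign: C→slot 2, D→slot 1, A skipped, E→slot 3, B skipped.
Slots: [1:D] [2:C] [3:E]
Profit = 39 + 47 + 23 = 109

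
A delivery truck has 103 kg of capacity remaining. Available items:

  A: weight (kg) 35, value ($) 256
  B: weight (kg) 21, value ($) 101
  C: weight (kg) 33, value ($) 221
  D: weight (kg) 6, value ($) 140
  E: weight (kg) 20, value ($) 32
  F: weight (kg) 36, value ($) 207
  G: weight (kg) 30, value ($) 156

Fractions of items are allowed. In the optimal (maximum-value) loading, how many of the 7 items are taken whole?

Greedy by value/weight ratio, highest first.
Order: D (140/6=23.33) > A (256/35=7.31) > C (221/33=6.70) > F (207/36=5.75) > G (156/30=5.20) > B (101/21=4.81) > E (32/20=1.60)
Fill: take D (6 @ 140) → take A (35 @ 256) → take C (33 @ 221) → take 29/36 of F → 166.75; 103/103 used.
3 item(s) taken whole; one partial (take 29/36 of F).

3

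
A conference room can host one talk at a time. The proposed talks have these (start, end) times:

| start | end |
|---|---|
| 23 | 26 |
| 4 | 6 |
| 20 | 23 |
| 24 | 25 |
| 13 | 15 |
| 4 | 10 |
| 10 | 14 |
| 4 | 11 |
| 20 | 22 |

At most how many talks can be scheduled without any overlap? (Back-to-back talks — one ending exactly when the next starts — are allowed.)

Order by finish time; keep every interval that doesn't clash with the previous kept one.
By end time: (4,6), (4,10), (4,11), (10,14), (13,15), (20,22), (20,23), (24,25), (23,26).
Pick (4,6); next start ≥ 6 → (10,14); next start ≥ 14 → (20,22); next start ≥ 22 → (24,25).
Selected 4 talks.

4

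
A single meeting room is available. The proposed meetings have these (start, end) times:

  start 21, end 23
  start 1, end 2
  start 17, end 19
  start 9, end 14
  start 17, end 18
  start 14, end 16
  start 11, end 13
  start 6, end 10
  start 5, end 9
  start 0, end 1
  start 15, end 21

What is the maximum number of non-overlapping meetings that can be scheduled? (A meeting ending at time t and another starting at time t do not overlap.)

7

Order by finish time; keep every interval that doesn't clash with the previous kept one.
By end time: (0,1), (1,2), (5,9), (6,10), (11,13), (9,14), (14,16), (17,18), (17,19), (15,21), (21,23).
Pick (0,1); next start ≥ 1 → (1,2); next start ≥ 2 → (5,9); next start ≥ 9 → (11,13); next start ≥ 13 → (14,16); next start ≥ 16 → (17,18); next start ≥ 18 → (21,23).
Selected 7 meetings.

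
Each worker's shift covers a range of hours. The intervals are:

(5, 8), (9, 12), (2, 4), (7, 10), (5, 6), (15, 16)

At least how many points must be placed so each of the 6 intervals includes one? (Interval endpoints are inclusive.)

Sort by right endpoint; whenever an interval is uncovered, place a point at its right end.
Sorted: [2,4] [5,6] [5,8] [7,10] [9,12] [15,16]
{[2,4]} hit by 4; {[5,6],[5,8]} hit by 6; {[7,10],[9,12]} hit by 10; {[15,16]} hit by 16.
Points: 4, 6, 10, 16 (4 total).

4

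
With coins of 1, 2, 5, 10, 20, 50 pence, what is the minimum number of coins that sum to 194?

194 − 3×50→44 − 2×20→4 − 2×2→0
Total coins = 3 + 2 + 2 = 7

7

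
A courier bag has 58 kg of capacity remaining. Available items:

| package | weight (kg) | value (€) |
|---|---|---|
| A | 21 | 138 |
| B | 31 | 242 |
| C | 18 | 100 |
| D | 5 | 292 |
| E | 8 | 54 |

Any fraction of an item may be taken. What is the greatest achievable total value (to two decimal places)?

Sort by value per unit weight and fill in that order.
Ratios (sorted): D 58.40, B 7.81, E 6.75, A 6.57, C 5.56
take D (5 @ 292); take B (31 @ 242); take E (8 @ 54); take 14/21 of A → 92.00. Capacity used 58/58.
Total value = 680.00

680.00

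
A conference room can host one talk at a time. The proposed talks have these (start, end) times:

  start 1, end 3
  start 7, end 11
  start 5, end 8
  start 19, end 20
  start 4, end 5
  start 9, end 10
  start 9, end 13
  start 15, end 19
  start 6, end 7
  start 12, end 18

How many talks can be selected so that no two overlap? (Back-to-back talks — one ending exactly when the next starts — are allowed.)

Order by finish time; keep every interval that doesn't clash with the previous kept one.
Sorted by end: (1,3)  (4,5)  (6,7)  (5,8)  (9,10)  (7,11)  (9,13)  (12,18)  (15,19)  (19,20)
take (1,3); take (4,5); take (6,7); take (9,10); take (12,18); take (19,20).
Selected 6 talks.

6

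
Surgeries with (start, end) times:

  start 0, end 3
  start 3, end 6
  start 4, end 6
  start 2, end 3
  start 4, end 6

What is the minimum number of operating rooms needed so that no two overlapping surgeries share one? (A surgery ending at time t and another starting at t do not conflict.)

The answer is the maximum number of intervals overlapping at any instant.
starts: [0, 2, 3, 4, 4]
ends:   [3, 3, 6, 6, 6]
s0→1 s2→2 e3→1 e3→0 s3→1 s4→2 s4→3  — peak 3.

3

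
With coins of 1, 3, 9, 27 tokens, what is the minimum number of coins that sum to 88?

88 − 3×27→7 − 2×3→1 − 1×1→0
Total coins = 3 + 2 + 1 = 6

6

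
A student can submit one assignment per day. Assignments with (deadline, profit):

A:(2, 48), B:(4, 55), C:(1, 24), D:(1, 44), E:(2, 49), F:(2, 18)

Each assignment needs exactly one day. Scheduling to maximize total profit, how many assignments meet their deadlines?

3

Sort by profit descending; place each in the latest free slot ≤ its deadline.
Profit order: B=55 E=49 A=48 D=44 C=24 F=18
Assign: B→slot 4, E→slot 2, A→slot 1, D skipped, C skipped, F skipped.
Slots: [1:A] [2:E] [4:B]
3 of 6 scheduled.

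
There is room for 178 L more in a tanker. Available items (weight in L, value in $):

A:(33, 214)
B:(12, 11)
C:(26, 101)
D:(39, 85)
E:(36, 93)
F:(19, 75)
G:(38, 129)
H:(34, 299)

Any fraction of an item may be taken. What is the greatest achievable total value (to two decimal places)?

890.33

Greedy by value/weight ratio, highest first.
Ratios (sorted): H 8.79, A 6.48, F 3.95, C 3.88, G 3.39, E 2.58, D 2.18, B 0.92
take H (34 @ 299); take A (33 @ 214); take F (19 @ 75); take C (26 @ 101); take G (38 @ 129); take 28/36 of E → 72.33. Capacity used 178/178.
Total value = 890.33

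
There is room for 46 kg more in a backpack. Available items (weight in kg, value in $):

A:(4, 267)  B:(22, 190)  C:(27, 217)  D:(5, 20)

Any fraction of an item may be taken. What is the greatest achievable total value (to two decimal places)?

Sort by value per unit weight and fill in that order.
Order: A (267/4=66.75) > B (190/22=8.64) > C (217/27=8.04) > D (20/5=4.00)
Fill: take A (4 @ 267) → take B (22 @ 190) → take 20/27 of C → 160.74; 46/46 used.
Total value = 617.74

617.74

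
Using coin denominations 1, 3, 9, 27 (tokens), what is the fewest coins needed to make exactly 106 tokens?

8

106 = 3×27 + 2×9 + 2×3 + 1×1
Total coins = 3 + 2 + 2 + 1 = 8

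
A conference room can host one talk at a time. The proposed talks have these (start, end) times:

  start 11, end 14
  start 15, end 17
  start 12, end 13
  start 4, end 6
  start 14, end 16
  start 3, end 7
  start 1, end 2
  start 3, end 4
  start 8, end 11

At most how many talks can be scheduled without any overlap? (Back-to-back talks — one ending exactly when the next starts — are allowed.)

Sorted by end: (1,2)  (3,4)  (4,6)  (3,7)  (8,11)  (12,13)  (11,14)  (14,16)  (15,17)
take (1,2); take (3,4); take (4,6); take (8,11); take (12,13); skip (11,14); take (14,16).
Selected 6 talks.

6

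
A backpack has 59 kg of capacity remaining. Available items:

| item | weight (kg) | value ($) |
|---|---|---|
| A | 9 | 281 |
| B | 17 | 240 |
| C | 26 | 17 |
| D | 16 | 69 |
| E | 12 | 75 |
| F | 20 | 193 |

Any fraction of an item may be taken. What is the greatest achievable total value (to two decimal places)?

Ratios (sorted): A 31.22, B 14.12, F 9.65, E 6.25, D 4.31, C 0.65
take A (9 @ 281); take B (17 @ 240); take F (20 @ 193); take E (12 @ 75); take 1/16 of D → 4.31. Capacity used 59/59.
Total value = 793.31

793.31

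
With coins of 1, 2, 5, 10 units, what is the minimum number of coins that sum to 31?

4

Use the largest denomination that fits, subtract, and repeat.
31 − 3×10→1 − 1×1→0
Total coins = 3 + 1 = 4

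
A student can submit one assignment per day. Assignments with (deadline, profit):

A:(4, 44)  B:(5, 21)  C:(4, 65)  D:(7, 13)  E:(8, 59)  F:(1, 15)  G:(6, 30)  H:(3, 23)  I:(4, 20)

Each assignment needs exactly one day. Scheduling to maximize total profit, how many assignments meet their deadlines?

Take jobs in profit order; each goes to the latest open slot no later than its deadline.
By profit: C(d4,65), E(d8,59), A(d4,44), G(d6,30), H(d3,23), B(d5,21), I(d4,20), F(d1,15), D(d7,13)
C→slot 4; E→slot 8; A→slot 3; G→slot 6; H→slot 2; B→slot 5; I→slot 1; F skipped; D→slot 7.
8 of 9 scheduled.

8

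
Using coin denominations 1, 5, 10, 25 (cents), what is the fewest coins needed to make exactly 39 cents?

6

39 = 1×25 + 1×10 + 4×1
Total coins = 1 + 1 + 4 = 6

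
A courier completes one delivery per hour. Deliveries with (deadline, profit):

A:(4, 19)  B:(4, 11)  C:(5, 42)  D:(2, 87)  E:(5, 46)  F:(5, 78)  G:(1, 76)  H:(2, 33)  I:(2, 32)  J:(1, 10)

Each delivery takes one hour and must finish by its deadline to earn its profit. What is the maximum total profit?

Sort by profit descending; place each in the latest free slot ≤ its deadline.
Profit order: D=87 F=78 G=76 E=46 C=42 H=33 I=32 A=19 B=11 J=10
Assign: D→slot 2, F→slot 5, G→slot 1, E→slot 4, C→slot 3, H skipped, I skipped, A skipped, B skipped, J skipped.
Slots: [1:G] [2:D] [3:C] [4:E] [5:F]
Profit = 76 + 87 + 42 + 46 + 78 = 329

329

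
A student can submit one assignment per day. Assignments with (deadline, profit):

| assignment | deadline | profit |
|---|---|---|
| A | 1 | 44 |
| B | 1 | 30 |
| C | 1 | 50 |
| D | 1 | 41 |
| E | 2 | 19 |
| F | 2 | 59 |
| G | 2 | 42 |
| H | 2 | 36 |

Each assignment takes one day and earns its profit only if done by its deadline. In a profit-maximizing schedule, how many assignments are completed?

Take jobs in profit order; each goes to the latest open slot no later than its deadline.
Profit order: F=59 C=50 A=44 G=42 D=41 H=36 B=30 E=19
Assign: F→slot 2, C→slot 1, A skipped, G skipped, D skipped, H skipped, B skipped, E skipped.
Slots: [1:C] [2:F]
2 of 8 scheduled.

2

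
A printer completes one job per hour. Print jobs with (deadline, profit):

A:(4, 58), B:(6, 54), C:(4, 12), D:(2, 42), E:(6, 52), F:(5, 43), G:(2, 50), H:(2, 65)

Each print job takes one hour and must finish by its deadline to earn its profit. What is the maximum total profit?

322

By profit: H(d2,65), A(d4,58), B(d6,54), E(d6,52), G(d2,50), F(d5,43), D(d2,42), C(d4,12)
H→slot 2; A→slot 4; B→slot 6; E→slot 5; G→slot 1; F→slot 3; D skipped; C skipped.
Profit = 50 + 65 + 43 + 58 + 52 + 54 = 322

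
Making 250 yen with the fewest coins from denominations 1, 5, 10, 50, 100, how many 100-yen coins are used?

Greedy: take as many of the largest coin as possible, then repeat with the remainder.
250 = 2×100 + 1×50
Count of 100: 2

2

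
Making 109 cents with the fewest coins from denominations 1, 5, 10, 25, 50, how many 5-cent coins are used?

109 = 2×50 + 1×5 + 4×1
Count of 5: 1

1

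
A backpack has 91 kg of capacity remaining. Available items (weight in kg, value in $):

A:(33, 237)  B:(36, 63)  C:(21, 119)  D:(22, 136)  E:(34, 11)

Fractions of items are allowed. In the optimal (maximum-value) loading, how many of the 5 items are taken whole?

Greedy by value/weight ratio, highest first.
Ratios (sorted): A 7.18, D 6.18, C 5.67, B 1.75, E 0.32
take A (33 @ 237); take D (22 @ 136); take C (21 @ 119); take 15/36 of B → 26.25. Capacity used 91/91.
3 item(s) taken whole; one partial (take 15/36 of B).

3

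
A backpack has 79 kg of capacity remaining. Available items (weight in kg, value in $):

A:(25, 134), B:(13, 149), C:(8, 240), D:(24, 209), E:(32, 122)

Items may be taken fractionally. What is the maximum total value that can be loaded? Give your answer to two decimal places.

766.31

Order: C (240/8=30.00) > B (149/13=11.46) > D (209/24=8.71) > A (134/25=5.36) > E (122/32=3.81)
Fill: take C (8 @ 240) → take B (13 @ 149) → take D (24 @ 209) → take A (25 @ 134) → take 9/32 of E → 34.31; 79/79 used.
Total value = 766.31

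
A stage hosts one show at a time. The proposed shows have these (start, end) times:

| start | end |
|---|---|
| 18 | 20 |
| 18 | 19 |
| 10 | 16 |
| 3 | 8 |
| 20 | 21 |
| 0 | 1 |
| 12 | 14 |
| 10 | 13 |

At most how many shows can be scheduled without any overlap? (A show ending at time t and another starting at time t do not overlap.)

Sort by end time and greedily take each interval whose start is ≥ the last chosen end.
Sorted by end: (0,1)  (3,8)  (10,13)  (12,14)  (10,16)  (18,19)  (18,20)  (20,21)
take (0,1); take (3,8); take (10,13); take (18,19); take (20,21).
Selected 5 shows.

5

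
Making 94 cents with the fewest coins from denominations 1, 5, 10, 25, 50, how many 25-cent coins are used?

1

94 − 1×50→44 − 1×25→19 − 1×10→9 − 1×5→4 − 4×1→0
Count of 25: 1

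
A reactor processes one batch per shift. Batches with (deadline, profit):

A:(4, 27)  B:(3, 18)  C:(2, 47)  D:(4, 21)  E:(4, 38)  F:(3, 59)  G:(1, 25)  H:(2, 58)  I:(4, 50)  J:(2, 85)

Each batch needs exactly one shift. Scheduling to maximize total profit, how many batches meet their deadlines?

4

Take jobs in profit order; each goes to the latest open slot no later than its deadline.
By profit: J(d2,85), F(d3,59), H(d2,58), I(d4,50), C(d2,47), E(d4,38), A(d4,27), G(d1,25), D(d4,21), B(d3,18)
J→slot 2; F→slot 3; H→slot 1; I→slot 4; C skipped; E skipped; A skipped; G skipped; D skipped; B skipped.
4 of 10 scheduled.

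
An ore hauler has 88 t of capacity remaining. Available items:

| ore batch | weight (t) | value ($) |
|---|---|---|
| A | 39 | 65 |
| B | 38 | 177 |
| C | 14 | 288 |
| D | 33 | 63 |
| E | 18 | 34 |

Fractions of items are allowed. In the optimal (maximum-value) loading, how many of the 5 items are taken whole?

3

Ratios (sorted): C 20.57, B 4.66, D 1.91, E 1.89, A 1.67
take C (14 @ 288); take B (38 @ 177); take D (33 @ 63); take 3/18 of E → 5.67. Capacity used 88/88.
3 item(s) taken whole; one partial (take 3/18 of E).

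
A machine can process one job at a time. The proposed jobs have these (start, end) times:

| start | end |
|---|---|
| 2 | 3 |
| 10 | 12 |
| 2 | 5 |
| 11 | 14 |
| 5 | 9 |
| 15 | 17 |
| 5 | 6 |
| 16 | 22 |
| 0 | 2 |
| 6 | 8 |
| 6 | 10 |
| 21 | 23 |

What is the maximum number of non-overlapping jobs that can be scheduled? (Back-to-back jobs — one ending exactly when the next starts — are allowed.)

By end time: (0,2), (2,3), (2,5), (5,6), (6,8), (5,9), (6,10), (10,12), (11,14), (15,17), (16,22), (21,23).
Pick (0,2); next start ≥ 2 → (2,3); next start ≥ 3 → (5,6); next start ≥ 6 → (6,8); next start ≥ 8 → (10,12); next start ≥ 12 → (15,17); next start ≥ 17 → (21,23).
Selected 7 jobs.

7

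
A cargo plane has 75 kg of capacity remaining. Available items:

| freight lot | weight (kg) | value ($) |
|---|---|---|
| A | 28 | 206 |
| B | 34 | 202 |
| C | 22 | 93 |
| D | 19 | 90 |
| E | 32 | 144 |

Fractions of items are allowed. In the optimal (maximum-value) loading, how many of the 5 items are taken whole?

Ratios (sorted): A 7.36, B 5.94, D 4.74, E 4.50, C 4.23
take A (28 @ 206); take B (34 @ 202); take 13/19 of D → 61.58. Capacity used 75/75.
2 item(s) taken whole; one partial (take 13/19 of D).

2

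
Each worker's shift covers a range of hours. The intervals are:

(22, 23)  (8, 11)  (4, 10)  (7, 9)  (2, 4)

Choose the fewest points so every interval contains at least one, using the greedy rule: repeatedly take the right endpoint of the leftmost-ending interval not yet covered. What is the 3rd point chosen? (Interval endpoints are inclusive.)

By right end: [2,4]  [7,9]  [4,10]  [8,11]  [22,23]
[2,4] uncovered → point at 4; [7,9] uncovered → point at 9; [22,23] uncovered → point at 23.
Points: 4, 9, 23 (3 total).

23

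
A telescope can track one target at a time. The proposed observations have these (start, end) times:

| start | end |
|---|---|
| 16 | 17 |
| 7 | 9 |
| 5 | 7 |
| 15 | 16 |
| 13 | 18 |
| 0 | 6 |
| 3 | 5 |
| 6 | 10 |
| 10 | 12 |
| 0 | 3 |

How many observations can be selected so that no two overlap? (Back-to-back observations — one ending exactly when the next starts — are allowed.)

7

By end time: (0,3), (3,5), (0,6), (5,7), (7,9), (6,10), (10,12), (15,16), (16,17), (13,18).
Pick (0,3); next start ≥ 3 → (3,5); next start ≥ 5 → (5,7); next start ≥ 7 → (7,9); next start ≥ 9 → (10,12); next start ≥ 12 → (15,16); next start ≥ 16 → (16,17).
Selected 7 observations.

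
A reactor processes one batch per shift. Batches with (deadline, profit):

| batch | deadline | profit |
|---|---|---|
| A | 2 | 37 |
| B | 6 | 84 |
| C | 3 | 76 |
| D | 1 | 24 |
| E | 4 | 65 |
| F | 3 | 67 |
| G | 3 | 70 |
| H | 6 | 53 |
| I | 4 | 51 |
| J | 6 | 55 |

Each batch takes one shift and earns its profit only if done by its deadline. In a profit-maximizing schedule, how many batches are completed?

6

Take jobs in profit order; each goes to the latest open slot no later than its deadline.
By profit: B(d6,84), C(d3,76), G(d3,70), F(d3,67), E(d4,65), J(d6,55), H(d6,53), I(d4,51), A(d2,37), D(d1,24)
B→slot 6; C→slot 3; G→slot 2; F→slot 1; E→slot 4; J→slot 5; H skipped; I skipped; A skipped; D skipped.
6 of 10 scheduled.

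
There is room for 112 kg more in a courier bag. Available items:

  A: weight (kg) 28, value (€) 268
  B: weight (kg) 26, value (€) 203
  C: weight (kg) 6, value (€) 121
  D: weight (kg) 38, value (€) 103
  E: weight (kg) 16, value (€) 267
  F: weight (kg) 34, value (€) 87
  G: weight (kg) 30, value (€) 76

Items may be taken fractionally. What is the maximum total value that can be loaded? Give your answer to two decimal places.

956.58

Greedy by value/weight ratio, highest first.
Ratios (sorted): C 20.17, E 16.69, A 9.57, B 7.81, D 2.71, F 2.56, G 2.53
take C (6 @ 121); take E (16 @ 267); take A (28 @ 268); take B (26 @ 203); take 36/38 of D → 97.58. Capacity used 112/112.
Total value = 956.58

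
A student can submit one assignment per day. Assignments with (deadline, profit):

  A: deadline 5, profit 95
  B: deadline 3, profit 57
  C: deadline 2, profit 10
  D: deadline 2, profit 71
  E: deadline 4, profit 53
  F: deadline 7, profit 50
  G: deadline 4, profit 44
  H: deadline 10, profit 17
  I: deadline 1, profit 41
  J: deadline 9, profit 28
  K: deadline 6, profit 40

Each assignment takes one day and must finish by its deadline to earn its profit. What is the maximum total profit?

Sort by profit descending; place each in the latest free slot ≤ its deadline.
By profit: A(d5,95), D(d2,71), B(d3,57), E(d4,53), F(d7,50), G(d4,44), I(d1,41), K(d6,40), J(d9,28), H(d10,17), C(d2,10)
A→slot 5; D→slot 2; B→slot 3; E→slot 4; F→slot 7; G→slot 1; I skipped; K→slot 6; J→slot 9; H→slot 10; C skipped.
Profit = 44 + 71 + 57 + 53 + 95 + 40 + 50 + 28 + 17 = 455

455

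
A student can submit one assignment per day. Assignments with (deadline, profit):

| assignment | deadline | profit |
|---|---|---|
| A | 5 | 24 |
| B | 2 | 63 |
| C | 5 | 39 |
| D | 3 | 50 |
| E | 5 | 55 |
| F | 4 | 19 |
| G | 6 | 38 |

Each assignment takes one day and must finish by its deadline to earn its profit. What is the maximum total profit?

269

Sort by profit descending; place each in the latest free slot ≤ its deadline.
Profit order: B=63 E=55 D=50 C=39 G=38 A=24 F=19
Assign: B→slot 2, E→slot 5, D→slot 3, C→slot 4, G→slot 6, A→slot 1, F skipped.
Slots: [1:A] [2:B] [3:D] [4:C] [5:E] [6:G]
Profit = 24 + 63 + 50 + 39 + 55 + 38 = 269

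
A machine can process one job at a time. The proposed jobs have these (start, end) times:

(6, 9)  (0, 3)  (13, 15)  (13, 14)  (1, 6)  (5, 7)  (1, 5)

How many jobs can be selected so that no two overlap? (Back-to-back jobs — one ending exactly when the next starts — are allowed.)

3

Order by finish time; keep every interval that doesn't clash with the previous kept one.
By end time: (0,3), (1,5), (1,6), (5,7), (6,9), (13,14), (13,15).
Pick (0,3); next start ≥ 3 → (5,7); next start ≥ 7 → (13,14).
Selected 3 jobs.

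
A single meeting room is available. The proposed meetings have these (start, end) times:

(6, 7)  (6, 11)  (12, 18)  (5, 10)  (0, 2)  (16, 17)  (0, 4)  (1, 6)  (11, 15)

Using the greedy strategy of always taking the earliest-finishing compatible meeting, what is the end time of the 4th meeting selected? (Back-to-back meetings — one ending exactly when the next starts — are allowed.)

17

Order by finish time; keep every interval that doesn't clash with the previous kept one.
By end time: (0,2), (0,4), (1,6), (6,7), (5,10), (6,11), (11,15), (16,17), (12,18).
Pick (0,2); next start ≥ 2 → (6,7); next start ≥ 7 → (11,15); next start ≥ 15 → (16,17).
Selected: (0,2) (6,7) (11,15) (16,17)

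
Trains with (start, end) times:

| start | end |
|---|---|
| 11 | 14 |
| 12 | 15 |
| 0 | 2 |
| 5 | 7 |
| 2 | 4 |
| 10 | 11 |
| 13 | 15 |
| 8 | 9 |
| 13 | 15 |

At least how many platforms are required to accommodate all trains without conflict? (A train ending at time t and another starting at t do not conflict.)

4

The answer is the maximum number of intervals overlapping at any instant.
Events (time:±→running): 0:+→1 2:-→0 2:+→1 4:-→0 5:+→1 7:-→0 8:+→1 9:-→0 10:+→1 11:-→0 11:+→1 12:+→2 13:+→3 13:+→4 … peak 4.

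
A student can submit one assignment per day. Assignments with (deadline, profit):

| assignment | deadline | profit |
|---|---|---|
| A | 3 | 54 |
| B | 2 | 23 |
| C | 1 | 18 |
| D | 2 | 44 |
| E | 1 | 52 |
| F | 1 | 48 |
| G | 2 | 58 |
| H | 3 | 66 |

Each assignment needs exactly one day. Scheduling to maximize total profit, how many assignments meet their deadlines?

By profit: H(d3,66), G(d2,58), A(d3,54), E(d1,52), F(d1,48), D(d2,44), B(d2,23), C(d1,18)
H→slot 3; G→slot 2; A→slot 1; E skipped; F skipped; D skipped; B skipped; C skipped.
3 of 8 scheduled.

3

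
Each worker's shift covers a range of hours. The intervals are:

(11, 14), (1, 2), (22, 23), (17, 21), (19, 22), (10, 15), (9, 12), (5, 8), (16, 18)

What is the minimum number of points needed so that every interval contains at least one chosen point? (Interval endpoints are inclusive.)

5

Sort by right endpoint; whenever an interval is uncovered, place a point at its right end.
By right end: [1,2]  [5,8]  [9,12]  [11,14]  [10,15]  [16,18]  [17,21]  [19,22]  [22,23]
[1,2] uncovered → point at 2; [5,8] uncovered → point at 8; [9,12] uncovered → point at 12; [16,18] uncovered → point at 18; [19,22] uncovered → point at 22.
Points: 2, 8, 12, 18, 22 (5 total).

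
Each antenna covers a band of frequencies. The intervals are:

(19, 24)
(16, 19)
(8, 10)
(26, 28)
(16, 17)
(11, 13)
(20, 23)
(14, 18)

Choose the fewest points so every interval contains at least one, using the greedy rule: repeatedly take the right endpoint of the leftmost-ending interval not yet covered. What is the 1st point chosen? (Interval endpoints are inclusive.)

Sort by right endpoint; whenever an interval is uncovered, place a point at its right end.
By right end: [8,10]  [11,13]  [16,17]  [14,18]  [16,19]  [20,23]  [19,24]  [26,28]
[8,10] uncovered → point at 10; [11,13] uncovered → point at 13; [16,17] uncovered → point at 17; [20,23] uncovered → point at 23; [26,28] uncovered → point at 28.
Points: 10, 13, 17, 23, 28 (5 total).

10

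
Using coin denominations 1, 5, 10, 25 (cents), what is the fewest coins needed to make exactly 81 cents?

5

81 − 3×25→6 − 1×5→1 − 1×1→0
Total coins = 3 + 1 + 1 = 5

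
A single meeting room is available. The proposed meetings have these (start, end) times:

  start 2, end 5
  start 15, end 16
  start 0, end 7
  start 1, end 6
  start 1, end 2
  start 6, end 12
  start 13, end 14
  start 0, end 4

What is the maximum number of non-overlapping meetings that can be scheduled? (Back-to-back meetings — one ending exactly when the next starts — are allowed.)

5

By end time: (1,2), (0,4), (2,5), (1,6), (0,7), (6,12), (13,14), (15,16).
Pick (1,2); next start ≥ 2 → (2,5); next start ≥ 5 → (6,12); next start ≥ 12 → (13,14); next start ≥ 14 → (15,16).
Selected 5 meetings.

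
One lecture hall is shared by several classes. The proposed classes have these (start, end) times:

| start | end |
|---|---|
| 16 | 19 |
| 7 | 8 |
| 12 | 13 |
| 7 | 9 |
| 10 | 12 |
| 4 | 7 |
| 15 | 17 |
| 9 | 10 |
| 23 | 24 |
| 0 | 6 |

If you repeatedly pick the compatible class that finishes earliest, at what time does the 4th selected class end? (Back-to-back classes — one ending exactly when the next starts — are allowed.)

12

Greedy by earliest finish: after sorting by end time, pick each interval compatible with the last pick.
Sorted by end: (0,6)  (4,7)  (7,8)  (7,9)  (9,10)  (10,12)  (12,13)  (15,17)  (16,19)  (23,24)
take (0,6); take (7,8); take (9,10); take (10,12); take (12,13); take (15,17); take (23,24).
Selected: (0,6) (7,8) (9,10) (10,12) (12,13) (15,17) (23,24)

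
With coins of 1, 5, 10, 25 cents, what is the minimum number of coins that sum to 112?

7

112 − 4×25→12 − 1×10→2 − 2×1→0
Total coins = 4 + 1 + 2 = 7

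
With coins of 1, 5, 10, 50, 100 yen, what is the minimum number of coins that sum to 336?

8

Greedy: take as many of the largest coin as possible, then repeat with the remainder.
336 − 3×100→36 − 3×10→6 − 1×5→1 − 1×1→0
Total coins = 3 + 3 + 1 + 1 = 8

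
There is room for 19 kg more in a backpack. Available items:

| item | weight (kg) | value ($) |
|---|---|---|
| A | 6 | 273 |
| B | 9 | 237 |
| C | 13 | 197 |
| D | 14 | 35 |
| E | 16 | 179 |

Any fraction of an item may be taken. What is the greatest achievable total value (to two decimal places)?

Sort by value per unit weight and fill in that order.
Order: A (273/6=45.50) > B (237/9=26.33) > C (197/13=15.15) > E (179/16=11.19) > D (35/14=2.50)
Fill: take A (6 @ 273) → take B (9 @ 237) → take 4/13 of C → 60.62; 19/19 used.
Total value = 570.62

570.62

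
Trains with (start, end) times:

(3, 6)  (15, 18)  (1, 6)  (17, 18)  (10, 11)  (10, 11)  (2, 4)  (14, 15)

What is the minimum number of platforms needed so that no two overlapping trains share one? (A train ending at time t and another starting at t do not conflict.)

3

starts: [1, 2, 3, 10, 10, 14, 15, 17]
ends:   [4, 6, 6, 11, 11, 15, 18, 18]
s1→1 s2→2 s3→3  — peak 3.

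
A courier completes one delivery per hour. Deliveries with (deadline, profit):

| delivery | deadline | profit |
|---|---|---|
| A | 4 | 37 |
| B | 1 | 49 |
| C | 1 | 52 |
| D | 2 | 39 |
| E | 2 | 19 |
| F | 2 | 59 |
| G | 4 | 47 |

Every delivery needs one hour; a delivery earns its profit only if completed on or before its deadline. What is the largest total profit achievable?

195

Sort by profit descending; place each in the latest free slot ≤ its deadline.
By profit: F(d2,59), C(d1,52), B(d1,49), G(d4,47), D(d2,39), A(d4,37), E(d2,19)
F→slot 2; C→slot 1; B skipped; G→slot 4; D skipped; A→slot 3; E skipped.
Profit = 52 + 59 + 37 + 47 = 195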